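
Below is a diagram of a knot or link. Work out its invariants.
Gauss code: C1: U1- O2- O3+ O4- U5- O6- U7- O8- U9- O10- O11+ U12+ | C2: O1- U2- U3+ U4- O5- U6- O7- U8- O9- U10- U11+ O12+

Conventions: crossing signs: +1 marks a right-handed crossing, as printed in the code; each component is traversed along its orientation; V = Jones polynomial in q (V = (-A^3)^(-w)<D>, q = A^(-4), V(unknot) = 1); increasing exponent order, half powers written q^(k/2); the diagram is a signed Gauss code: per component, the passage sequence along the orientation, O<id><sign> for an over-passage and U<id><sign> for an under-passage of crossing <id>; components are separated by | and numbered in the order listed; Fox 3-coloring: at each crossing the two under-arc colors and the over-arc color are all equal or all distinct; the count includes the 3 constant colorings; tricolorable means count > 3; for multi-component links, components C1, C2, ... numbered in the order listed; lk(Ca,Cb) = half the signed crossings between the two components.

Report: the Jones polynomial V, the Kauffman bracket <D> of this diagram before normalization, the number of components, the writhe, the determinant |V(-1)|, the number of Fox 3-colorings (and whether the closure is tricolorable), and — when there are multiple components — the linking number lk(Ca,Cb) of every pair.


V(q) = -q^(-17/2) + q^(-15/2) - q^(-13/2) + q^(-11/2) - q^(-9/2) - q^(-5/2)
bracket: -A^-8 - 1 + A^4 - A^8 + A^12 - A^16, w = -6
2 components, writhe -6, over 12 crossings
lk(C1,C2) = -3
det 6, colorings 9 of 3^12 — tricolorable
observation: w = -6 shifts under R1 moves; the (-A^3)^(6) factor cancels that in V


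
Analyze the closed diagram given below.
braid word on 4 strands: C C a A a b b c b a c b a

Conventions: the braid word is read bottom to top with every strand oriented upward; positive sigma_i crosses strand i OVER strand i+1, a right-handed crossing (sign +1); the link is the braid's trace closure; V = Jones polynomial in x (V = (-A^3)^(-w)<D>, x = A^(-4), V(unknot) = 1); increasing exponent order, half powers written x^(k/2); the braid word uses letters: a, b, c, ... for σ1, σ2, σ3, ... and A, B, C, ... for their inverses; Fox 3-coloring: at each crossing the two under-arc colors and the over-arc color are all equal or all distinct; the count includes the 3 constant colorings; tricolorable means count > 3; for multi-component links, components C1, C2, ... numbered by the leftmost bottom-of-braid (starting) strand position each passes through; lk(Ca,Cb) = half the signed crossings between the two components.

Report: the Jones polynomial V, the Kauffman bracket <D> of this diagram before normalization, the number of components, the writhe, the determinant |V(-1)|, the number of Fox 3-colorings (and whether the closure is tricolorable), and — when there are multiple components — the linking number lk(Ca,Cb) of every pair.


V(x) = x^2 - x^3 + 3x^4 - 3x^5 + 3x^6 - 3x^7 + 2x^8 - x^9
bracket: A^-15 - 2A^-11 + 3A^-7 - 3A^-3 + 3A - 3A^5 + A^9 - A^13, w = +7
1 component, writhe +7, over 13 crossings
det 17, colorings 3 of 3^13 — not tricolorable
observation: w = +7 shifts under R1 moves; the (-A^3)^(-7) factor cancels that in V


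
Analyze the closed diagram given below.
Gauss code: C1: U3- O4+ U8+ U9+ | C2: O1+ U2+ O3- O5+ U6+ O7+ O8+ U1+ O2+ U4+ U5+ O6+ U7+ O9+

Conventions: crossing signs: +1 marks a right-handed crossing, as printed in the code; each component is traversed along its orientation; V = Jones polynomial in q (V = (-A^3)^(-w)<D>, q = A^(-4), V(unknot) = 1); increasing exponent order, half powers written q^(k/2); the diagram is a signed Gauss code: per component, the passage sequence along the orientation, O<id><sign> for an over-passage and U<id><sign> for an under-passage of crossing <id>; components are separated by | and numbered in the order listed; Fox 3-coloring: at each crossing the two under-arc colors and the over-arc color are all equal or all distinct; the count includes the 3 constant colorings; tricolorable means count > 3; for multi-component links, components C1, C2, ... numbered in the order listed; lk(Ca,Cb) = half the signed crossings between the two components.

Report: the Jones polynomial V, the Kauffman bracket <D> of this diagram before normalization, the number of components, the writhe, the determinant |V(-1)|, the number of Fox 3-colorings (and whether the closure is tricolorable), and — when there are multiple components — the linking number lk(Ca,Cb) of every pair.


V(q) = -q^(5/2) - 2q^(9/2) + q^(11/2) - 2q^(13/2) + 2q^(15/2) - q^(17/2) + q^(19/2)
bracket: -A^-17 + A^-13 - 2A^-9 + 2A^-5 - A^-1 + 2A^3 + A^11, w = +7
2 components, writhe +7, over 9 crossings
lk(C1,C2) = +1
det 10, colorings 3 of 3^9 — not tricolorable
observation: span 7 respects span(V) <= c + mu - 1 = 10 for this 2-component diagram


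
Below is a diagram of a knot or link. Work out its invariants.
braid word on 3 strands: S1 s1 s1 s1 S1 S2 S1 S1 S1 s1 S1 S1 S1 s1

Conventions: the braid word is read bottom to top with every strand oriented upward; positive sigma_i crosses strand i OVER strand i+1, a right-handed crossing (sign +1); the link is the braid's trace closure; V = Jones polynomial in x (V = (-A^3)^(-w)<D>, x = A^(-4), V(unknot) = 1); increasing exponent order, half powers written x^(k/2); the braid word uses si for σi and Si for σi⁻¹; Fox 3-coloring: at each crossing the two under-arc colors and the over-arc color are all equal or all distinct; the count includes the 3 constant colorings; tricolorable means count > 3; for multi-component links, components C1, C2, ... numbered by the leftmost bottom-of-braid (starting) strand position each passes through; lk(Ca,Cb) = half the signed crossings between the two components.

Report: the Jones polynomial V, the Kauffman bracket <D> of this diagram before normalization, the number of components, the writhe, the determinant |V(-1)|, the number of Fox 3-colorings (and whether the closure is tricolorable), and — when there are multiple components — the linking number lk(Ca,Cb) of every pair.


Jones polynomial: V(x) = -x^-4 + x^-3 + x^-1
<D> = A^-8 + 1 - A^4; writhe -4
components 1, writhe -4 (14 crossings)
3-colorings: 9 of 3^14, det 3 — tricolorable
note: the word shrinks to σ1 σ2⁻¹ σ1⁻¹ σ1⁻¹ σ1⁻¹ σ1⁻¹ after cancelling


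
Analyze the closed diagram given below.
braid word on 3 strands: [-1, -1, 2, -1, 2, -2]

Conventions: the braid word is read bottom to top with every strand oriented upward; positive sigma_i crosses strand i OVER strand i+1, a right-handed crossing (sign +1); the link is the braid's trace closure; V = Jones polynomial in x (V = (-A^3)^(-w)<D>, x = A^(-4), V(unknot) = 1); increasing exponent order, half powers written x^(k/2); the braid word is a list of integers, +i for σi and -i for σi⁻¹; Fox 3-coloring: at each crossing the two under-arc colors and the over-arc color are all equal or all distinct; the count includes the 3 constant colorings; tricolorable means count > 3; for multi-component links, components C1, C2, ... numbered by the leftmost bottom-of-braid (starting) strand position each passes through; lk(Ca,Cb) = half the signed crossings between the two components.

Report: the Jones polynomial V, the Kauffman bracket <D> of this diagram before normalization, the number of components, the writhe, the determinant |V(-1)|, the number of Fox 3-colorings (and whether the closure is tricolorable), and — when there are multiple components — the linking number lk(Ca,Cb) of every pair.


V = -x^-4 + x^-3 + x^-1
<D> = A^-2 + A^6 - A^10 (w = -2)
1 component over 6 crossings, w = -2
9 Fox colorings among 3^6, |V(-1)| = 3: tricolorable
why: |V(-1)| = 3: so tricolorable, since 3 divides 3


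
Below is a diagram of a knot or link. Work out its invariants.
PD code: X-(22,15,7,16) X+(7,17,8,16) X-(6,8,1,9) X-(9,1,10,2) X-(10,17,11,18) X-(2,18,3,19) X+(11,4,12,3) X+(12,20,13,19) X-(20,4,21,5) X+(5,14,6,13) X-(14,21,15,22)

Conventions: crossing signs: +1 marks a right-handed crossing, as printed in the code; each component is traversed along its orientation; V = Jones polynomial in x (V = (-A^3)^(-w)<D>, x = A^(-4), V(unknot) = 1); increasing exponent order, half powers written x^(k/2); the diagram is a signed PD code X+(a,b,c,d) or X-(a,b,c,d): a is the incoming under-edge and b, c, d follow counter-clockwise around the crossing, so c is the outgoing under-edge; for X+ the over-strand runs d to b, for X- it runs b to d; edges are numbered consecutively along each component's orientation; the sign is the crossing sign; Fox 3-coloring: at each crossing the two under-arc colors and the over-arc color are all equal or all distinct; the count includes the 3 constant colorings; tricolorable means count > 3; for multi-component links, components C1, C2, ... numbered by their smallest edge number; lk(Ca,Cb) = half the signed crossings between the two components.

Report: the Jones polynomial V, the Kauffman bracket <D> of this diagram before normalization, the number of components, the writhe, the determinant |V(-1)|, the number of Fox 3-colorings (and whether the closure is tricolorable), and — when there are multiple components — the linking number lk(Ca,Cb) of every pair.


Jones polynomial: V(x) = -x^(-5/2) - x^(-1/2)
<D> = A^-7 + A; writhe -3
components 2, writhe -3 (11 crossings)
linking number lk(C1,C2) = -1
3-colorings: 3 of 3^11, det 2 — not tricolorable
note: w = -3 (over 11 crossings) is diagram-only; (-A^3)^(3) removes it from V


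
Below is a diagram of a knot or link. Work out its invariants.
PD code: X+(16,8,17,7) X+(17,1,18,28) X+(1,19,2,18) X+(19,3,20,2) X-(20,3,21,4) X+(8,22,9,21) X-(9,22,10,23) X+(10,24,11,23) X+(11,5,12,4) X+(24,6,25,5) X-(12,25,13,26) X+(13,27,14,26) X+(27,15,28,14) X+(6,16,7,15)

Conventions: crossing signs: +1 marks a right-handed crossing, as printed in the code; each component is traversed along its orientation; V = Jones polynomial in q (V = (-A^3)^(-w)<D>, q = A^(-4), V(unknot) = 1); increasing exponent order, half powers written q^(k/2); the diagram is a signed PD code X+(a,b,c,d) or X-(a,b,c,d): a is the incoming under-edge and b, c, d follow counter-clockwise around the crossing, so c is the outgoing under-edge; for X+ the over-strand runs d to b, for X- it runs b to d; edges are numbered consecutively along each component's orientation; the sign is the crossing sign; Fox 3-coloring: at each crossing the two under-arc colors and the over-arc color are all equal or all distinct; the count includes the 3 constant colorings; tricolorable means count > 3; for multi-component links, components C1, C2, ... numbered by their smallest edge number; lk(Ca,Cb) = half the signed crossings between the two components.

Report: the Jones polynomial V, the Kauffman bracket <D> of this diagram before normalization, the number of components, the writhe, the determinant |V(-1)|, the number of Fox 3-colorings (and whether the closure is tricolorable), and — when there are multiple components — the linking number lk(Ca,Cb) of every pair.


V = q^3 + q^5 - q^8
<D> = -A^-8 + A^4 + A^12 (w = +8)
1 component over 14 crossings, w = +8
9 Fox colorings among 3^14, |V(-1)| = 3: tricolorable
why: w = +8 (over 14 crossings) is diagram-only; (-A^3)^(-8) removes it from V


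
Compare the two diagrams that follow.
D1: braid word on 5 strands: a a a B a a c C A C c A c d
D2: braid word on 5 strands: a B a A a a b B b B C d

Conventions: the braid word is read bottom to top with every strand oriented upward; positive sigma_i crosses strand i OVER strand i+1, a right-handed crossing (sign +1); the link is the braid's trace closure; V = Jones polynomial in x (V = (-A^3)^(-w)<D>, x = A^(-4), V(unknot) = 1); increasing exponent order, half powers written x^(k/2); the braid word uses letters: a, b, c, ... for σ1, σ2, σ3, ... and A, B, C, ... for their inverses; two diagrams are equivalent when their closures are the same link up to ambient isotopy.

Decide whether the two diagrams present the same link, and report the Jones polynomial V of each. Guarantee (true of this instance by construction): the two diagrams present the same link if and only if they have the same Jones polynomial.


equivalent: yes
D1 (bracket -A^-4 + 1 + A^8; 14 crossings at w = +4): V = x + x^3 - x^4
D2 (bracket -A^-10 + A^-6 + A^2; 12 crossings at w = +2): V = x + x^3 - x^4
key observation: Markov moves rewrite D1 (14 crossings) into D2 (12)


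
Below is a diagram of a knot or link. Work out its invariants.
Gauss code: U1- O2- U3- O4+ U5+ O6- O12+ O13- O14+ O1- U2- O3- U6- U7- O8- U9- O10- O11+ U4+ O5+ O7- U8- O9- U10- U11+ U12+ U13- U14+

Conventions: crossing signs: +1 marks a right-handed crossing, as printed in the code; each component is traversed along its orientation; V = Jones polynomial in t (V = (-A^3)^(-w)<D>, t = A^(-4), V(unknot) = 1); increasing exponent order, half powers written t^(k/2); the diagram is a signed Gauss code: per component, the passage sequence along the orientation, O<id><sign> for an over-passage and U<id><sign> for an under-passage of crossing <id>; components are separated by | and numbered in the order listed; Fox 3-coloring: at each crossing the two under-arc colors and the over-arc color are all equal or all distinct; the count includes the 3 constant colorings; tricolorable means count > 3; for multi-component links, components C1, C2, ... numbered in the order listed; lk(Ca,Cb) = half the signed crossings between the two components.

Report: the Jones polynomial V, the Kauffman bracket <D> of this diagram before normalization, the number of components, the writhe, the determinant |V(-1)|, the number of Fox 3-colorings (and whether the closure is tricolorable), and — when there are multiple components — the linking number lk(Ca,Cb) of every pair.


Jones polynomial: V(t) = t^-7 - 2t^-6 + 2t^-5 - 3t^-4 + 3t^-3 - 2t^-2 + 2t^-1
<D> = 2A^-8 - 2A^-4 + 3 - 3A^4 + 2A^8 - 2A^12 + A^16; writhe -4
components 1, writhe -4 (14 crossings)
3-colorings: 9 of 3^14, det 15 — tricolorable
note: |V(-1)| = 15: so tricolorable, since 3 divides 15


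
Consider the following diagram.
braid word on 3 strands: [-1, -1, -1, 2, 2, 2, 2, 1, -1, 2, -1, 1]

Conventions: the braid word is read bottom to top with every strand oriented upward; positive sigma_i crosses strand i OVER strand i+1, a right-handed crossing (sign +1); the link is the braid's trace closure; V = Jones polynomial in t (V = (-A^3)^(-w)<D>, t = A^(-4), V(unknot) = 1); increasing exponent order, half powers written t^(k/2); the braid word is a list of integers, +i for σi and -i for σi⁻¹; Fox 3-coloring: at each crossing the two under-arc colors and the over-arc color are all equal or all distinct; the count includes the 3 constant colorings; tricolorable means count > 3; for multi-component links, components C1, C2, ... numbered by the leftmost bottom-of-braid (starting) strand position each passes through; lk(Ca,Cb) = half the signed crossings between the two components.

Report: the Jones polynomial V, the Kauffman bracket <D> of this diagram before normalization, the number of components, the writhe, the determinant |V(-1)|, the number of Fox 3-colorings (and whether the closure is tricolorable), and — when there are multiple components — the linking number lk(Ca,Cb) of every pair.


V = -t^-2 + t^-1 - 1 + 3t - 2t^2 + 3t^3 - 2t^4 + t^5 - t^6
<D> = -A^-18 + A^-14 - 2A^-10 + 3A^-6 - 2A^-2 + 3A^2 - A^6 + A^10 - A^14 (w = +2)
1 component over 12 crossings, w = +2
9 Fox colorings among 3^12, |V(-1)| = 15: tricolorable
why: free reduction leaves σ1⁻¹ σ1⁻¹ σ1⁻¹ σ2 σ2 σ2 σ2 σ2 of the original 12 letters


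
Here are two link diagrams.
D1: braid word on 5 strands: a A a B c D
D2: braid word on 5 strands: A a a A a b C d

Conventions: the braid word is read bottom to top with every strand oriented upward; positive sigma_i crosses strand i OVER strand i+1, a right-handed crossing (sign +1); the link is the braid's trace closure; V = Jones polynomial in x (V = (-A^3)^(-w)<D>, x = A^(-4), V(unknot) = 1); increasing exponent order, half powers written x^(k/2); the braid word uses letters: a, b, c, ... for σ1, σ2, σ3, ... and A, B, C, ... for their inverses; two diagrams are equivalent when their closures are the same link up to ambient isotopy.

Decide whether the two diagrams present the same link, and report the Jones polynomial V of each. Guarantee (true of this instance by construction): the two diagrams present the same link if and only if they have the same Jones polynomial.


same link: yes
V(D1) = 1  [6 crossings, <D> = 1, w = 0]
V(D2) = 1  (w +2, c 8, <D> = A^6)
note: one V(x) for all 2 diagrams — one class (guaranteed)


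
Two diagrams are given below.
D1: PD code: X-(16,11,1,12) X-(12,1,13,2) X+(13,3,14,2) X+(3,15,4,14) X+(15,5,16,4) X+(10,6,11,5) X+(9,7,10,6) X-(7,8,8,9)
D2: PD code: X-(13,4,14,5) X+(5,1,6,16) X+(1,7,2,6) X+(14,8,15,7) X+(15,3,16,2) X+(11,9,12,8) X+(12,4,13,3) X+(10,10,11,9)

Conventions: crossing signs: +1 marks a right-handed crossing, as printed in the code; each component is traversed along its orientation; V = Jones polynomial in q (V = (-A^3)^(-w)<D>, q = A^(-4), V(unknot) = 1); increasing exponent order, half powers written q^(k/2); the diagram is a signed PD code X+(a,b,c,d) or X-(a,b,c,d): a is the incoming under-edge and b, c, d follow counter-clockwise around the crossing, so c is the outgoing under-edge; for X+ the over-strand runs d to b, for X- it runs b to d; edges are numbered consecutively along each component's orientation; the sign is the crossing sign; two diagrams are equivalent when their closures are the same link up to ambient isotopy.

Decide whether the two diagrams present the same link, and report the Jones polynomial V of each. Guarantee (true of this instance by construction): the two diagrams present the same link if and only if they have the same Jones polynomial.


equivalent: no
D1 (bracket A^6; 8 crossings at w = +2): V = 1
V(D2) = q + q^3 - q^4  (w +6, c 8, <D> = -A^2 + A^6 + A^14)
key observation: V(q) takes 2 values over 2 diagrams, fixing the grouping


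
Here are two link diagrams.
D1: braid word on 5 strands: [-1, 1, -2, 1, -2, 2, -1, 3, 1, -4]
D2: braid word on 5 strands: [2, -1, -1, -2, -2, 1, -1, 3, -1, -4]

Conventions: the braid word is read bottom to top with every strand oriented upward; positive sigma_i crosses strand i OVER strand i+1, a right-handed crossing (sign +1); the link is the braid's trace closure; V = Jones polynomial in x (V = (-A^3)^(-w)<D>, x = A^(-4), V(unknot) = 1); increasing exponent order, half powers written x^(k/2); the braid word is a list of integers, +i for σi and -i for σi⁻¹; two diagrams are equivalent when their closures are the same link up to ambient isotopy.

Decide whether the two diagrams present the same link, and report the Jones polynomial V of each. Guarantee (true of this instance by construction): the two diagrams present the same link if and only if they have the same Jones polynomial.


equivalent: no
D1 (bracket 1; 10 crossings at w = 0): V = 1
V(D2) = -x^-6 + x^-5 - x^-4 + 2x^-3 - x^-2 + x^-1  [10 crossings, <D> = A^-8 - A^-4 + 2 - A^4 + A^8 - A^12, w = -4]
observation: V(x) takes 2 values over 2 diagrams, fixing the grouping


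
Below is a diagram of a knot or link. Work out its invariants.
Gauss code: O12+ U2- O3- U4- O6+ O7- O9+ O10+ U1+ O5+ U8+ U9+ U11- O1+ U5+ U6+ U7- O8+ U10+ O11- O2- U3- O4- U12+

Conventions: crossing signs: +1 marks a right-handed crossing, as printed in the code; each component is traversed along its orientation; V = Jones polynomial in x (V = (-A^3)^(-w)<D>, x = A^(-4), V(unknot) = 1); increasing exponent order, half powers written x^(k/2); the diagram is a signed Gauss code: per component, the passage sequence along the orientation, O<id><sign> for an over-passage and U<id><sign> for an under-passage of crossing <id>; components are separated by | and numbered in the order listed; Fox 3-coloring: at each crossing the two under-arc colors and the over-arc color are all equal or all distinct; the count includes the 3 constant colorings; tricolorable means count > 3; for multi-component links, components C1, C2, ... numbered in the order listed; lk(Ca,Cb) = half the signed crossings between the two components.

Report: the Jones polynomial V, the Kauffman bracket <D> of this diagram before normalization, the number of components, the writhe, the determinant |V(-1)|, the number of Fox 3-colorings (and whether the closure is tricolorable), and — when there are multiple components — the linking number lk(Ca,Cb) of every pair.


V(x) = -x^-3 + x^-2 - x^-1 + 3 - x + x^2 - x^3
bracket: -A^-6 + A^-2 - A^2 + 3A^6 - A^10 + A^14 - A^18, w = +2
1 component, writhe +2, over 12 crossings
det 9, colorings 27 of 3^12 — tricolorable
observation: |V(-1)| = 9: so tricolorable, since 3 divides 9


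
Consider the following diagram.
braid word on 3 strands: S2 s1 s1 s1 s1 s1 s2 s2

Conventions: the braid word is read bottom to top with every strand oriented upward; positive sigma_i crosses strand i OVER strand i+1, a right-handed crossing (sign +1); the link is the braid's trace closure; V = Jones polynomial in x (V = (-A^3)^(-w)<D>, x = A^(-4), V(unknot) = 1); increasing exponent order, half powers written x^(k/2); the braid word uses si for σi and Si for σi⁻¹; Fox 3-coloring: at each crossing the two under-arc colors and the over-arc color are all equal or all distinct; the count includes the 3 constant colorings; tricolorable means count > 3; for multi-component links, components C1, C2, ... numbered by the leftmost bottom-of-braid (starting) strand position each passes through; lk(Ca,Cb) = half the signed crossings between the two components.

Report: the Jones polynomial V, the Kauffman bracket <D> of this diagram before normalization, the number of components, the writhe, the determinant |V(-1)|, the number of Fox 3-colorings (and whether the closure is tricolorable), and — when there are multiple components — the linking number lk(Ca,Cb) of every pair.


V = x^2 + x^4 - x^5 + x^6 - x^7
<D> = -A^-10 + A^-6 - A^-2 + A^2 + A^10 (w = +6)
1 component over 8 crossings, w = +6
3 Fox colorings among 3^8, |V(-1)| = 5: not tricolorable
why: w = +6 (over 8 crossings) is diagram-only; (-A^3)^(-6) removes it from V


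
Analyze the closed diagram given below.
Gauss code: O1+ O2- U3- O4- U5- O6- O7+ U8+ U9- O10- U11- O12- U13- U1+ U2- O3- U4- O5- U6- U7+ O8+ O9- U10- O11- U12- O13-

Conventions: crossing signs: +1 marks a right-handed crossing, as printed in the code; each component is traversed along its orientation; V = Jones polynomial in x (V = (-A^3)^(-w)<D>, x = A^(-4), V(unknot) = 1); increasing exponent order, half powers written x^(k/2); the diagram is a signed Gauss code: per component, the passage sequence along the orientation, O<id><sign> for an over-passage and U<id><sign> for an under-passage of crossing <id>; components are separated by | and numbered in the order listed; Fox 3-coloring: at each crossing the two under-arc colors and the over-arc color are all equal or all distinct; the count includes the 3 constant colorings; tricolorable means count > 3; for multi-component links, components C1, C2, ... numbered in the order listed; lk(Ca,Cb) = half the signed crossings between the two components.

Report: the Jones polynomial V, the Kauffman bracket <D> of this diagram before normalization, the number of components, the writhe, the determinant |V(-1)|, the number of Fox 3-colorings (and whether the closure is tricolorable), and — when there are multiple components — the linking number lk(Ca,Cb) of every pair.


V(x) = -x^-10 + x^-9 - x^-8 + x^-7 - x^-6 + x^-5 + x^-3
bracket: -A^-9 - A^-1 + A^3 - A^7 + A^11 - A^15 + A^19, w = -7
1 component, writhe -7, over 13 crossings
det 7, colorings 3 of 3^13 — not tricolorable
observation: the span of V is 7, forcing >= 7 crossings in any diagram


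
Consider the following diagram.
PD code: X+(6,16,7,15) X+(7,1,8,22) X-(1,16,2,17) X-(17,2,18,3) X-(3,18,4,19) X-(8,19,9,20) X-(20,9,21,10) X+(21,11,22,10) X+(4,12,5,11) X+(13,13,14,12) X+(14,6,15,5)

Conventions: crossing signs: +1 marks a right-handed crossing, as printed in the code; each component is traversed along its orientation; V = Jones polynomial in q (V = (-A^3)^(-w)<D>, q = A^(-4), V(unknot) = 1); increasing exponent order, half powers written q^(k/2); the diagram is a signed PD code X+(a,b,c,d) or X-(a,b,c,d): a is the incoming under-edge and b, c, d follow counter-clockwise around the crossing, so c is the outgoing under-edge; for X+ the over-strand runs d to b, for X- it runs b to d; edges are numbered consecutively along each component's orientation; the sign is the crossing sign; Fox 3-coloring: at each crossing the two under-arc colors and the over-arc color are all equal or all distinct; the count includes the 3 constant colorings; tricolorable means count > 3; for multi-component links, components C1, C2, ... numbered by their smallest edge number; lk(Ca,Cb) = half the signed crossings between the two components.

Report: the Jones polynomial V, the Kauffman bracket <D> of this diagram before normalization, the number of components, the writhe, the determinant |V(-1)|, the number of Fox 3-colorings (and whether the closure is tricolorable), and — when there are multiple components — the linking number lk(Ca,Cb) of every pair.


V(q) = -q^-3 + q^-2 - q^-1 + 3 - q + q^2 - q^3
bracket: A^-9 - A^-5 + A^-1 - 3A^3 + A^7 - A^11 + A^15, w = +1
1 component, writhe +1, over 11 crossings
det 9, colorings 27 of 3^11 — tricolorable
observation: det 9 = |V(-1)|; divisible by 3, so tricolorable


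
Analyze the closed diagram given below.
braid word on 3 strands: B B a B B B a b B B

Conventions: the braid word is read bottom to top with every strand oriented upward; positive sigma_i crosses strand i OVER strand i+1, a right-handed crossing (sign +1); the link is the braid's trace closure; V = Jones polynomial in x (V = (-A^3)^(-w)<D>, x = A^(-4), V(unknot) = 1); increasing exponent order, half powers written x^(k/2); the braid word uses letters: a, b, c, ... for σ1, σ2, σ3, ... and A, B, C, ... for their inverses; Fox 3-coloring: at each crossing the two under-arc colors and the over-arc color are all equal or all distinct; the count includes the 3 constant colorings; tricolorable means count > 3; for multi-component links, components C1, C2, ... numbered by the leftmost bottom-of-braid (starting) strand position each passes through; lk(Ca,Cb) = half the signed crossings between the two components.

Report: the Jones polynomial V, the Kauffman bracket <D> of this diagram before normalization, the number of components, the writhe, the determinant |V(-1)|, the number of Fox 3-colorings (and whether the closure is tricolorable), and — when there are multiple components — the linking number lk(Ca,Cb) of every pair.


V(x) = x^-8 - 2x^-7 + 3x^-6 - 4x^-5 + 3x^-4 - 3x^-3 + 3x^-2 - x^-1 + 1
bracket: A^-12 - A^-8 + 3A^-4 - 3 + 3A^4 - 4A^8 + 3A^12 - 2A^16 + A^20, w = -4
1 component, writhe -4, over 10 crossings
det 21, colorings 9 of 3^10 — tricolorable
observation: inverse pairs cancel, leaving σ2⁻¹ σ2⁻¹ σ1 σ2⁻¹ σ2⁻¹ σ2⁻¹ σ1 σ2⁻¹


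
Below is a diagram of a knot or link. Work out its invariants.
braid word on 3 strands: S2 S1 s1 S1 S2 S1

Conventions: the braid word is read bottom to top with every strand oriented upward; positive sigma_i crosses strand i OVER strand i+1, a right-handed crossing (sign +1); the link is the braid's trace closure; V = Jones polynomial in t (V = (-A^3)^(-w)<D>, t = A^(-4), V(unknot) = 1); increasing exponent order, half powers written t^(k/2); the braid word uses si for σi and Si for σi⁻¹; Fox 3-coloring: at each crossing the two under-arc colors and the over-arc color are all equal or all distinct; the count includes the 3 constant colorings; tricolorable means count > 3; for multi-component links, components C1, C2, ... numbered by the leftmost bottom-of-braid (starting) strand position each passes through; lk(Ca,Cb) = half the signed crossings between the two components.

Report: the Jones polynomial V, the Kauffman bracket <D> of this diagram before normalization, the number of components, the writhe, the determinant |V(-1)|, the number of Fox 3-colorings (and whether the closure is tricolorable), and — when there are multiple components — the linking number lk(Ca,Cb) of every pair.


V = -t^-4 + t^-3 + t^-1
<D> = A^-8 + 1 - A^4 (w = -4)
1 component over 6 crossings, w = -4
9 Fox colorings among 3^6, |V(-1)| = 3: tricolorable
why: det 3 = |V(-1)|; divisible by 3, so tricolorable


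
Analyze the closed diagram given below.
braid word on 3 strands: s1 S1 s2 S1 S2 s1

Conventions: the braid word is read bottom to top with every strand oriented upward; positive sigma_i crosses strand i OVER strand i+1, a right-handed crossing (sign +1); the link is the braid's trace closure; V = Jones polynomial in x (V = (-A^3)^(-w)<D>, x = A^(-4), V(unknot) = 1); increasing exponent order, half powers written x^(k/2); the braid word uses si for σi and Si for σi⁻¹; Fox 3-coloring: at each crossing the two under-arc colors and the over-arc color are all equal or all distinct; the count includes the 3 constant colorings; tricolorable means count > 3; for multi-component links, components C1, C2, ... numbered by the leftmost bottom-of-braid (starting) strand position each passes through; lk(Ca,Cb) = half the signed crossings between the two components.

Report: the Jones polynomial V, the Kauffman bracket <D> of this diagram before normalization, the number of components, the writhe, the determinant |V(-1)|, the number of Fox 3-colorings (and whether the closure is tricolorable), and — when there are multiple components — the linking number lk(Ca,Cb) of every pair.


V(x) = 1
bracket: 1, w = 0
1 component, writhe 0, over 6 crossings
det 1, colorings 3 of 3^6 — not tricolorable
observation: w = 0 (over 6 crossings) is diagram-only; (-A^3)^(0) removes it from V


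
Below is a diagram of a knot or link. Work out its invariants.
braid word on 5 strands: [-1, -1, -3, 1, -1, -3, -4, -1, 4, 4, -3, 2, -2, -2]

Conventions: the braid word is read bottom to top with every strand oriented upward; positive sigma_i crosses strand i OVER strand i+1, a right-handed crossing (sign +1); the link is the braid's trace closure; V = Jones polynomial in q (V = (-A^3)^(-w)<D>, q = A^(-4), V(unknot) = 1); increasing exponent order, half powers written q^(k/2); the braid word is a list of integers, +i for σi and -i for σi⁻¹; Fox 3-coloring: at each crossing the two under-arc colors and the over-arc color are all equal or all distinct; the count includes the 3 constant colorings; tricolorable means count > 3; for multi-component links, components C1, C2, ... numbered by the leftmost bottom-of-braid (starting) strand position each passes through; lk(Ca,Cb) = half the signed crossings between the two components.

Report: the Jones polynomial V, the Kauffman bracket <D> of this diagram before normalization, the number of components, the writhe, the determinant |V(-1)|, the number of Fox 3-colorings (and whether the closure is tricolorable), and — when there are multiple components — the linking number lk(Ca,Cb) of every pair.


V = q^-8 - 2q^-7 + q^-6 - 2q^-5 + 2q^-4 + q^-2
<D> = A^-10 + 2A^-2 - 2A^2 + A^6 - 2A^10 + A^14 (w = -6)
1 component over 14 crossings, w = -6
27 Fox colorings among 3^14, |V(-1)| = 9: tricolorable
why: V spans 6 powers of q: at least 6 crossings in any diagram


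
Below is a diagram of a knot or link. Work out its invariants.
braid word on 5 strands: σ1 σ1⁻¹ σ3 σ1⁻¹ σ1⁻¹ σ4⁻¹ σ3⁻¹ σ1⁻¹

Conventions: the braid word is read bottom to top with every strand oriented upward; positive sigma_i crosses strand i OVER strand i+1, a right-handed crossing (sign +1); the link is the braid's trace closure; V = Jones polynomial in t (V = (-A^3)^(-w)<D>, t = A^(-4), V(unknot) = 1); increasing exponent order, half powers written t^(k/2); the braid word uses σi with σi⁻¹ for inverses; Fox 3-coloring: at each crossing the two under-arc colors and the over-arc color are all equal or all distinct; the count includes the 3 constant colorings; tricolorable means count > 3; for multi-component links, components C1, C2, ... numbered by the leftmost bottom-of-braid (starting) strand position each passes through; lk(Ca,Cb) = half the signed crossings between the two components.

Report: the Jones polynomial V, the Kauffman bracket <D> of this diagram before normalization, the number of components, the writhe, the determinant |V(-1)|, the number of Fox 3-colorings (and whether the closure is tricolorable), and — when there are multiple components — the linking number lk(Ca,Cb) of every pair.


V(t) = -t^-5 - t^-4 + t^-3 + 2t^-2 + 2t^-1 + 1
bracket: A^-12 + 2A^-8 + 2A^-4 + 1 - A^4 - A^8, w = -4
3 components, writhe -4, over 8 crossings
lk(C1,C2) = 0
linking number lk(C1,C3) = 0
lk(C2,C3): 0
det 0, colorings 81 of 3^8 — tricolorable
observation: all 3 components of this link are unlinked algebraically


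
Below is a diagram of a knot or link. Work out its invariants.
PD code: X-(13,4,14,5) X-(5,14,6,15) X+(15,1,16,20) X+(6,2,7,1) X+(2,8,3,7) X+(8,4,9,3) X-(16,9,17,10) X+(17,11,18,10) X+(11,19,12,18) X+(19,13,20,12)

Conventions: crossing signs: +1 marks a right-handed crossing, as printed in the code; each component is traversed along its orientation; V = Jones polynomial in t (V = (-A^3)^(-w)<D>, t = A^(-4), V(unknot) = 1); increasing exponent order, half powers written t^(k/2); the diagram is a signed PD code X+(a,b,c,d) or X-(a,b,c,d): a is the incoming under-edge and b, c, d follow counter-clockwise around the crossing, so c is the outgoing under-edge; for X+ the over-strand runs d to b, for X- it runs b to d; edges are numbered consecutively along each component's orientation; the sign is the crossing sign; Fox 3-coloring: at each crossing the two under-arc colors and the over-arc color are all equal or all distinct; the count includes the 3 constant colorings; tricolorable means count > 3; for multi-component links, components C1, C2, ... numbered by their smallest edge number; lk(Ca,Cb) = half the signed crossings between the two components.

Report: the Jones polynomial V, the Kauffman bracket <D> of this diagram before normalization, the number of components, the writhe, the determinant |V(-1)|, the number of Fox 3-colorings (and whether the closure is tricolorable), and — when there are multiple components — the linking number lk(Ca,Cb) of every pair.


V = 2t - 2t^2 + 3t^3 - 3t^4 + 2t^5 - 2t^6 + t^7
<D> = A^-16 - 2A^-12 + 2A^-8 - 3A^-4 + 3 - 2A^4 + 2A^8 (w = +4)
1 component over 10 crossings, w = +4
9 Fox colorings among 3^10, |V(-1)| = 15: tricolorable
why: w = +4 (over 10 crossings) is diagram-only; (-A^3)^(-4) removes it from V


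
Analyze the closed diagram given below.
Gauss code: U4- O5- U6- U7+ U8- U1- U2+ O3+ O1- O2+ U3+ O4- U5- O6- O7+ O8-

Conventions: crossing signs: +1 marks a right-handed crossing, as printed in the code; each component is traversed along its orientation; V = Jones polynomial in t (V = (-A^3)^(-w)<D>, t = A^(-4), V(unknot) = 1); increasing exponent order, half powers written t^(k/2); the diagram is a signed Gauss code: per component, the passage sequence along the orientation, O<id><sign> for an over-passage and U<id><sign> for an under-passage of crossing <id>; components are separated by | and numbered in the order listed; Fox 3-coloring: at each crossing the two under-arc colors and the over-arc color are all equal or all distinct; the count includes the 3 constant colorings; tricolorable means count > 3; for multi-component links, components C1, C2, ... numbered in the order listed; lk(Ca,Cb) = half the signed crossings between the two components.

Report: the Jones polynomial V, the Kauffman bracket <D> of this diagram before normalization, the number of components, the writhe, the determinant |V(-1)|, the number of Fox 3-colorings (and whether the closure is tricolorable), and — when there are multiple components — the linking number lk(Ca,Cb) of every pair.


V = -t^-4 + t^-3 + t^-1
<D> = A^-2 + A^6 - A^10 (w = -2)
1 component over 8 crossings, w = -2
9 Fox colorings among 3^8, |V(-1)| = 3: tricolorable
why: w = -2 shifts under R1 moves; the (-A^3)^(2) factor cancels that in V


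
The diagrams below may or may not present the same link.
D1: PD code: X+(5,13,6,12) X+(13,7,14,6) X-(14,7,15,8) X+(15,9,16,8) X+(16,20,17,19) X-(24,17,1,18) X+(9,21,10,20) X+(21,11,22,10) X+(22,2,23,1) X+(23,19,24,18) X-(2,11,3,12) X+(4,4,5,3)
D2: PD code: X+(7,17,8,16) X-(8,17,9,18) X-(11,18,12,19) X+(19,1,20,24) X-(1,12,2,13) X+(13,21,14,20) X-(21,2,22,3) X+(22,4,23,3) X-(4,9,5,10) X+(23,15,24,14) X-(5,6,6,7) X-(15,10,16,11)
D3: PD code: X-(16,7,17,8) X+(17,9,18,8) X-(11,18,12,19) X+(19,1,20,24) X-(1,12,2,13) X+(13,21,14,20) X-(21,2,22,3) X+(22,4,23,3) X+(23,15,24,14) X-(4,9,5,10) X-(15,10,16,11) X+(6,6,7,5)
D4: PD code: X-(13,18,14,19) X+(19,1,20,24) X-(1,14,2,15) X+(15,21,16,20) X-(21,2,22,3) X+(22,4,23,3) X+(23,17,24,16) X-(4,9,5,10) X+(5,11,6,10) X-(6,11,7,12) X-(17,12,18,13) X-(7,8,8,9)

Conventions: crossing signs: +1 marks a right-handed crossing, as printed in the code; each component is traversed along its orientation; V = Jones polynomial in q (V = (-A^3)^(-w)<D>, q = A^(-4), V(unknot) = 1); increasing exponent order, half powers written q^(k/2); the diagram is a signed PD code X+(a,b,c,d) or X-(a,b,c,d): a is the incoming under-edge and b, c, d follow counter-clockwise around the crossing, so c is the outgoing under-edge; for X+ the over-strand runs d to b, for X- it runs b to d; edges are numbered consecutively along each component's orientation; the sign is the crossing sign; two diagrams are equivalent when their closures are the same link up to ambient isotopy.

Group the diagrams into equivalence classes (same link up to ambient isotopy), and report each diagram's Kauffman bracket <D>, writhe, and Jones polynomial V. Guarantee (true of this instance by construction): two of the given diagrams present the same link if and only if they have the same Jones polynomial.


equivalence classes: {D1} | {D2, D3, D4}
D1 (bracket -A^2 + A^6 + A^14; 12 crossings at w = +6): V = q + q^3 - q^4
V(D2) = -q^-3 + 2q^-2 - 2q^-1 + 3 - 2q + 2q^2 - q^3  (w -2, c 12, <D> = -A^-18 + 2A^-14 - 2A^-10 + 3A^-6 - 2A^-2 + 2A^2 - A^6)
V(D3) = -q^-3 + 2q^-2 - 2q^-1 + 3 - 2q + 2q^2 - q^3  [12 crossings, <D> = -A^-12 + 2A^-8 - 2A^-4 + 3 - 2A^4 + 2A^8 - A^12, w = 0]
D4 (bracket -A^-18 + 2A^-14 - 2A^-10 + 3A^-6 - 2A^-2 + 2A^2 - A^6; 12 crossings at w = -2): V = -q^-3 + 2q^-2 - 2q^-1 + 3 - 2q + 2q^2 - q^3
observation: 2 values of V(q) split the 4 diagrams


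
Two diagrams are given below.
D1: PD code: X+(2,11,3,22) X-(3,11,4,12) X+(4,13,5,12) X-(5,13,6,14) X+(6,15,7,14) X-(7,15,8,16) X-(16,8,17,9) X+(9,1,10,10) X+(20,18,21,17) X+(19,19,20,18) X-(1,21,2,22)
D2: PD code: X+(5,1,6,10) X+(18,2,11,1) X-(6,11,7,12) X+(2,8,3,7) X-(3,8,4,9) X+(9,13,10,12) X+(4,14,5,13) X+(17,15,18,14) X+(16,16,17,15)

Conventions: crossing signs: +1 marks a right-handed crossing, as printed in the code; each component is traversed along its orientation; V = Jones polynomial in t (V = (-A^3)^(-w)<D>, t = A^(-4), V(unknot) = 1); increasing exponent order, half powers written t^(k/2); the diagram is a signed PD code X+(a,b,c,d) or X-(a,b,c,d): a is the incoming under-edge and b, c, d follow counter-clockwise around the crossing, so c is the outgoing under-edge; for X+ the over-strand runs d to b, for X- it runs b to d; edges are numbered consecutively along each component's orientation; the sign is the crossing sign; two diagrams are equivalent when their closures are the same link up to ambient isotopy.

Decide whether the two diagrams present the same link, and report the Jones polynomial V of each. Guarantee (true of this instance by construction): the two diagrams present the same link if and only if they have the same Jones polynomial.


equivalent: no
D1 (bracket A^5 + A^13; 11 crossings at w = +1): V = -t^(-5/2) - t^(-1/2)
V(D2) = -t^(1/2) - t^(5/2)  (w +5, c 9, <D> = A^5 + A^13)
key observation: 2 classes among 2 diagrams; unequal V(t) rules out equality


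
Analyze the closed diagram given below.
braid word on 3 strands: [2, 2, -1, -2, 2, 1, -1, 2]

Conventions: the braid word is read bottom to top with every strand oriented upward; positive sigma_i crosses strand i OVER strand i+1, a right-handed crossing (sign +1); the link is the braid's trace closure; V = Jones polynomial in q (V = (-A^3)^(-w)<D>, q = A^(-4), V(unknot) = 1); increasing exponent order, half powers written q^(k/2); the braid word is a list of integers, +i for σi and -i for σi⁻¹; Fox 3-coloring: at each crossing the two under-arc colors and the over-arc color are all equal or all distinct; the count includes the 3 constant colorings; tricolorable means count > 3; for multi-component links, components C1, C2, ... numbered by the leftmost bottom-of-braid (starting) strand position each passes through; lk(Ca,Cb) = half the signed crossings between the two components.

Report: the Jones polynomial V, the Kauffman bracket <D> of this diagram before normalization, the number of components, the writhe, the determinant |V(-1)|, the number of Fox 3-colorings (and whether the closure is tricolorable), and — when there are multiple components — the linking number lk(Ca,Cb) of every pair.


V = q + q^3 - q^4
<D> = -A^-10 + A^-6 + A^2 (w = +2)
1 component over 8 crossings, w = +2
9 Fox colorings among 3^8, |V(-1)| = 3: tricolorable
why: det 3 = |V(-1)|; divisible by 3, so tricolorable
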